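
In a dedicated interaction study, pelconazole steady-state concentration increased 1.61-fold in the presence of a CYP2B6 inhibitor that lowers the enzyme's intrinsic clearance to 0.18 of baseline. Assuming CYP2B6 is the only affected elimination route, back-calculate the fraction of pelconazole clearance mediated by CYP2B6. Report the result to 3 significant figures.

0.462

CL'/CL = 1 / 1.61 = 0.6211
0.18·fm + (1 − fm) = 0.6211
fm = (0.6211 − 1) / (0.18 − 1) = 0.462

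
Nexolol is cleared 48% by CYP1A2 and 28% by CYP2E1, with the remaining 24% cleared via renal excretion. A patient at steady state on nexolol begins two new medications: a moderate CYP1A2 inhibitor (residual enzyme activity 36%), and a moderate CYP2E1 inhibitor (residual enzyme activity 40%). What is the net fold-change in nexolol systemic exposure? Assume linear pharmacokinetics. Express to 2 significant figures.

The CYP1A2 pathway (48% of clearance) drops to 0.36× activity: 0.48 × 0.36 = 0.1728.
The CYP2E1 pathway (28% of clearance) drops to 0.4× activity: 0.28 × 0.4 = 0.112.
The remaining 24% of clearance is unaffected.
Relative clearance = 0.1728 + 0.112 + 0.24 = 0.5248.
Net systemic exposure ratio = 1 / 0.5248 = 1.9.

1.9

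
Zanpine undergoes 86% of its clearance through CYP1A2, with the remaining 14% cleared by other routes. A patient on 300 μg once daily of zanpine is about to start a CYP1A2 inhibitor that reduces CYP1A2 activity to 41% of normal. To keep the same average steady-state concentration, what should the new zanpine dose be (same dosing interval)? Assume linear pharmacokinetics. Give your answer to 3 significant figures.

148 μg

CYP1A2: 0.86 × 0.41 = 0.3526
Other: 0.14 (unchanged)
CL_new/CL_old = 0.3526 + 0.14 = 0.4926.
To maintain the same steady-state level, dose must scale with clearance: new dose = 300 × 0.4926 = 148 μg.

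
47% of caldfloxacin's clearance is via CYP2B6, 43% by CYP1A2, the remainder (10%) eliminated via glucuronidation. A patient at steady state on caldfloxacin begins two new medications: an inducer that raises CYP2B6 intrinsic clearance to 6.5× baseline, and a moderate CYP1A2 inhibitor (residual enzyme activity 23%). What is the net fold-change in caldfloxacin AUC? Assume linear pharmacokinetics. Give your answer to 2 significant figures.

0.31

CYP2B6: 0.47 × 6.5 = 3.055
CYP1A2: 0.43 × 0.23 = 0.0989
Other: 0.1 (unchanged)
CL_new/CL_old = 3.055 + 0.0989 + 0.1 = 3.2539.
Net AUC ratio = 1 / 3.2539 = 0.31.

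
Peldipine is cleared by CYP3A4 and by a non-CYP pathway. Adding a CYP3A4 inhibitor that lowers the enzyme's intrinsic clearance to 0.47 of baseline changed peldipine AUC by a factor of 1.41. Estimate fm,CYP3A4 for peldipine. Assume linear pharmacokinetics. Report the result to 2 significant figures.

Call the CYP3A4 fraction fm. After the interaction, CL_new/CL_old = fm × 0.47 + (1 − fm).
AUC ratio = 1 / (new CL fraction), so new CL fraction = 1 / 1.41 = 0.7092.
fm × 0.47 + 1 − fm = 0.7092  ⇒  fm × (0.47 − 1) = −0.2908  ⇒  fm = 0.55.

0.55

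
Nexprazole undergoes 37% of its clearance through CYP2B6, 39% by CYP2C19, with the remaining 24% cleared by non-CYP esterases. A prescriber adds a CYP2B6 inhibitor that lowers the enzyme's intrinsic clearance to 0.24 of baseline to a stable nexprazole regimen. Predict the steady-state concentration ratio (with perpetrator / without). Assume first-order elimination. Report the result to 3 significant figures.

1.39

The CYP2B6 pathway (37% of clearance) is reduced to 0.24× activity: 0.37 × 0.24 = 0.0888.
CYP2C19 (39%) and the residual 24% are unaffected.
New clearance relative to baseline: 0.0888 + 0.39 + 0.24 = 0.7188.
Since steady-state concentration ∝ 1/CL, the ratio is 1 / 0.7188 = 1.39.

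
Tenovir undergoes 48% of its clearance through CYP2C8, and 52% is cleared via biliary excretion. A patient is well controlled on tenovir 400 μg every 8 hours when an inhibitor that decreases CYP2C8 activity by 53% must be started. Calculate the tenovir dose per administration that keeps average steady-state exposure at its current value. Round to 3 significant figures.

CYP2C8: 0.48 × 0.47 = 0.2256
Other: 0.52 (unchanged)
CL_new/CL_old = 0.2256 + 0.52 = 0.7456.
Exposure is unchanged when dose changes in proportion to clearance. New dose = 400 μg × 0.7456 = 298 μg.

298 μg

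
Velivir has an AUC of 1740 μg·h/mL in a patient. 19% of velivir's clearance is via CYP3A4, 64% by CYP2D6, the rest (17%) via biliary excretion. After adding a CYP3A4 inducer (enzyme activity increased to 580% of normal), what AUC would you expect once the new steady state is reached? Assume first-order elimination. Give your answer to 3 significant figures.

The CYP3A4 pathway (19% of clearance) is boosted to 5.8× activity: 0.19 × 5.8 = 1.102.
CYP2D6 (64%) and the residual 17% are unaffected.
New clearance relative to baseline: 1.102 + 0.64 + 0.17 = 1.912.
AUC ∝ 1/CL, so new value = 1740 / 1.912 = 910 μg·h/mL.

910 μg·h/mL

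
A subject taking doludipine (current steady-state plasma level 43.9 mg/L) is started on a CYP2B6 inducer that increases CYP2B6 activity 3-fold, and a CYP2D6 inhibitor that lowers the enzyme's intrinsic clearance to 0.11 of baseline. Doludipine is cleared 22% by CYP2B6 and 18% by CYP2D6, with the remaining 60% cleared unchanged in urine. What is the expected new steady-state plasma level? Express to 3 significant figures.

The CYP2B6 pathway (22% of clearance) is boosted to 3× activity: 0.22 × 3 = 0.66.
The CYP2D6 pathway (18% of clearance) is reduced to 0.11× activity: 0.18 × 0.11 = 0.0198.
The remaining 60% of clearance is unaffected.
Relative clearance = 0.66 + 0.0198 + 0.6 = 1.2798.
Steady-state plasma level ∝ 1/CL: new value = 43.9 / 1.2798 = 34.3 mg/L.

34.3 mg/L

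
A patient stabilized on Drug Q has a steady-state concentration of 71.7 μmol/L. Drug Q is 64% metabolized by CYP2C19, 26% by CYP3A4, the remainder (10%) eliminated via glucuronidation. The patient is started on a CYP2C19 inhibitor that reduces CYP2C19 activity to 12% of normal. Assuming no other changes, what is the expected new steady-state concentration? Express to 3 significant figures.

164 μmol/L

The CYP2C19 pathway (64% of clearance) falls to 0.12× activity: 0.64 × 0.12 = 0.0768.
CYP3A4 (26%) and the residual 10% are unaffected.
CL_new/CL_old = 0.0768 + 0.26 + 0.1 = 0.4368.
With dosing unchanged, steady-state concentration scales as 1/CL: 71.7 / 0.4368 = 164 μmol/L.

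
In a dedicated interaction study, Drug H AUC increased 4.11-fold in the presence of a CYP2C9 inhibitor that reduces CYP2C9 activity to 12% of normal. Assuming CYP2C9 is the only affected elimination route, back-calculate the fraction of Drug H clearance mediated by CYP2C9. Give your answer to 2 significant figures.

0.86

CL'/CL = 1 / 4.11 = 0.2433
0.12·fm + (1 − fm) = 0.2433
fm = (0.2433 − 1) / (0.12 − 1) = 0.86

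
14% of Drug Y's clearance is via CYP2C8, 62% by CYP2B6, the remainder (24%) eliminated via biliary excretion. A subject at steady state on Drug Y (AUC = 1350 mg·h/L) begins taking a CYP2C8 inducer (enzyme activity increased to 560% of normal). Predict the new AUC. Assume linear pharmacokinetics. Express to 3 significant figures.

821 mg·h/L

The CYP2C8 pathway (14% of clearance) rises to 5.6× activity: 0.14 × 5.6 = 0.784.
CYP2B6 (62%) and the residual 24% are unaffected.
New clearance relative to baseline: 0.784 + 0.62 + 0.24 = 1.644.
With dosing unchanged, AUC scales as 1/CL: 1350 / 1.644 = 821 mg·h/L.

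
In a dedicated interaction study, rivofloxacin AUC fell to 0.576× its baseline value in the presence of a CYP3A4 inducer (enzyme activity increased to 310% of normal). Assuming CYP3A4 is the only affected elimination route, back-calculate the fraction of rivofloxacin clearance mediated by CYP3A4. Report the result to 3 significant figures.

Call the CYP3A4 fraction fm. After the interaction, CL_new/CL_old = fm × 3.1 + (1 − fm).
AUC ratio = 1 / (new CL fraction), so new CL fraction = 1 / 0.576 = 1.736.
fm × 3.1 + 1 − fm = 1.736  ⇒  fm × (3.1 − 1) = 0.7361  ⇒  fm = 0.351.

0.351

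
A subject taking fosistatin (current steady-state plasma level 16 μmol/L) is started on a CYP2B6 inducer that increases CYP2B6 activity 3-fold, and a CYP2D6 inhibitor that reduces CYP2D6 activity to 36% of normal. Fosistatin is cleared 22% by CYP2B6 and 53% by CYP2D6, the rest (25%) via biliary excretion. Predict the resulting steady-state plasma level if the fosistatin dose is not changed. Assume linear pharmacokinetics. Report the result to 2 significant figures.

The CYP2B6 pathway (22% of clearance) is boosted to 3× activity: 0.22 × 3 = 0.66.
The CYP2D6 pathway (53% of clearance) is reduced to 0.36× activity: 0.53 × 0.36 = 0.1908.
The remaining 25% of clearance is unaffected.
CL_new/CL_old = 0.66 + 0.1908 + 0.25 = 1.1008.
Dividing the baseline by the relative clearance: 16 / 1.1008 = 15 μmol/L.

15 μmol/L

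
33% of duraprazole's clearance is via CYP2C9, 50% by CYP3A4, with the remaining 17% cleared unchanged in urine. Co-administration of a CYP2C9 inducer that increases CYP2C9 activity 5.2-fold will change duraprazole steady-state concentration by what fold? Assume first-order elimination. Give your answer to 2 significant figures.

0.42

The CYP2C9 pathway (33% of clearance) increases to 5.2× activity: 0.33 × 5.2 = 1.716.
CYP3A4 (50%) and the residual 17% are unaffected.
New clearance relative to baseline: 1.716 + 0.5 + 0.17 = 2.386.
Since steady-state concentration ∝ 1/CL, the ratio is 1 / 2.386 = 0.42.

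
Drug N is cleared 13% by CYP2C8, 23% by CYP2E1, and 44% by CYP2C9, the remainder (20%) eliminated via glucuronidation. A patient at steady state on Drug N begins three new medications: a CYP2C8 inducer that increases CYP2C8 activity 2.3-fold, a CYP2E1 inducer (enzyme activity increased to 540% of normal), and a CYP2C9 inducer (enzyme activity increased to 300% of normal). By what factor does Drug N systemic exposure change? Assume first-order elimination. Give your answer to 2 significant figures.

0.33

CYP2C8: 0.13 × 2.3 = 0.299
CYP2E1: 0.23 × 5.4 = 1.242
CYP2C9: 0.44 × 3 = 1.32
Other: 0.2 (unchanged)
New clearance relative to baseline: 0.299 + 1.242 + 1.32 + 0.2 = 3.061.
Net systemic exposure ratio = 1 / 3.061 = 0.33.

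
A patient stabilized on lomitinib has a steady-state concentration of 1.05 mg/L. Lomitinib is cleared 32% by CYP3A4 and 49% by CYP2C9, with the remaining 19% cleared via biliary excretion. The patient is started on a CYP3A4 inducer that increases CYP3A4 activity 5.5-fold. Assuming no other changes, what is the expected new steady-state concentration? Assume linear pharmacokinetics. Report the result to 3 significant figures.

The CYP3A4 pathway (32% of clearance) increases to 5.5× activity: 0.32 × 5.5 = 1.76.
CYP2C9 (49%) and the residual 19% are unaffected.
Relative clearance = 1.76 + 0.49 + 0.19 = 2.44.
New steady-state concentration = baseline ÷ relative clearance = 1.05 / 2.44 = 0.430 mg/L.

0.430 mg/L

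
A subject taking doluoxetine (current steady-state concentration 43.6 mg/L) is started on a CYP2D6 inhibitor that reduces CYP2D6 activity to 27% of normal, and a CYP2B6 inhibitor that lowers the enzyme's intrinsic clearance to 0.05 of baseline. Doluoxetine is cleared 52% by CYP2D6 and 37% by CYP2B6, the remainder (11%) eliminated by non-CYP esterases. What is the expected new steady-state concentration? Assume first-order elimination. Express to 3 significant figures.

162 mg/L

CYP2D6: 0.52 × 0.27 = 0.1404
CYP2B6: 0.37 × 0.05 = 0.0185
Other: 0.11 (unchanged)
New clearance relative to baseline: 0.1404 + 0.0185 + 0.11 = 0.2689.
Steady-state concentration ∝ 1/CL: new value = 43.6 / 0.2689 = 162 mg/L.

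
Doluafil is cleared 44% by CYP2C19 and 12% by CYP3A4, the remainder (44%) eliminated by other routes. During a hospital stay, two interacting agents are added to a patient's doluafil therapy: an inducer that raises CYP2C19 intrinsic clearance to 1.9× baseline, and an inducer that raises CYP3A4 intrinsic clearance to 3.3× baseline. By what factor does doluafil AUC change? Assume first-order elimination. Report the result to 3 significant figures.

0.598

The CYP2C19 pathway (44% of clearance) increases to 1.9× activity: 0.44 × 1.9 = 0.836.
The CYP3A4 pathway (12% of clearance) rises to 3.3× activity: 0.12 × 3.3 = 0.396.
Non-CYP routes (44%) are unchanged.
CL_new/CL_old = 0.836 + 0.396 + 0.44 = 1.672.
AUC ∝ 1/CL: fold-change = 1 / 1.672 = 0.598.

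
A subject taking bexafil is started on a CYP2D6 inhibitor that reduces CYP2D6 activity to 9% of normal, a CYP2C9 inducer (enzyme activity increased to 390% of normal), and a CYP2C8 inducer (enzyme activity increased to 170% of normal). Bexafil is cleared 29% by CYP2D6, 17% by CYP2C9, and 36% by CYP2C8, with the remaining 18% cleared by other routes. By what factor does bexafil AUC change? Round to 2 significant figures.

0.68

The CYP2D6 pathway (29% of clearance) drops to 0.09× activity: 0.29 × 0.09 = 0.0261.
The CYP2C9 pathway (17% of clearance) increases to 3.9× activity: 0.17 × 3.9 = 0.663.
The CYP2C8 pathway (36% of clearance) is boosted to 1.7× activity: 0.36 × 1.7 = 0.612.
Non-CYP routes (18%) are unchanged.
CL_new/CL_old = 0.0261 + 0.663 + 0.612 + 0.18 = 1.4811.
Because AUC varies inversely with clearance, the combined effect is 1 / 1.4811 = 0.68.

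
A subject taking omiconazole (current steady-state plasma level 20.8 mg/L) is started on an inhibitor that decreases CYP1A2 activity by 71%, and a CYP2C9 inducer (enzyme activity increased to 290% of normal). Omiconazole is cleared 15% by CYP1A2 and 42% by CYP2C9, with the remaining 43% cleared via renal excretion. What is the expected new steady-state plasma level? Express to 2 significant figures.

12 mg/L

CYP1A2: 0.15 × 0.29 = 0.0435
CYP2C9: 0.42 × 2.9 = 1.218
Other: 0.43 (unchanged)
Relative clearance = 0.0435 + 1.218 + 0.43 = 1.6915.
Dividing the baseline by the relative clearance: 20.8 / 1.6915 = 12 mg/L.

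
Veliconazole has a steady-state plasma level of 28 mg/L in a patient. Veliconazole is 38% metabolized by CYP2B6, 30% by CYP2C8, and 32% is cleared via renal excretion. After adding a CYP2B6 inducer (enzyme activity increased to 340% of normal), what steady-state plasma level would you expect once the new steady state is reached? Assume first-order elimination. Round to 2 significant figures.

The CYP2B6 pathway (38% of clearance) rises to 3.4× activity: 0.38 × 3.4 = 1.292.
CYP2C8 (30%) and the residual 32% are unaffected.
New clearance relative to baseline: 1.292 + 0.3 + 0.32 = 1.912.
Steady-state plasma level ∝ 1/CL, so new value = 28 / 1.912 = 15 mg/L.

15 mg/L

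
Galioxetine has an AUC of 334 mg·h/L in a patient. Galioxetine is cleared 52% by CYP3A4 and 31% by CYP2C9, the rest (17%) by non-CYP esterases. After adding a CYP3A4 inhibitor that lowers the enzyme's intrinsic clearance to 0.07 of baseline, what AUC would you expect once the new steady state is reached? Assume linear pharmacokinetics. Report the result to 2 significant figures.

The CYP3A4 pathway (52% of clearance) drops to 0.07× activity: 0.52 × 0.07 = 0.0364.
CYP2C9 (31%) and the residual 17% are unaffected.
CL_new/CL_old = 0.0364 + 0.31 + 0.17 = 0.5164.
New AUC = baseline ÷ relative clearance = 334 / 0.5164 = 6.5 × 10² mg·h/L.

6.5 × 10² mg·h/L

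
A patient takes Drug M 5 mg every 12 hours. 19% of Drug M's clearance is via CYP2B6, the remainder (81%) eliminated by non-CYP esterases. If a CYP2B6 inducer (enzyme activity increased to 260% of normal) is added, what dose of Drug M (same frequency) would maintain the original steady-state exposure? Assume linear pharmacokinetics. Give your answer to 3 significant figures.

6.52 mg

CYP2B6: 0.19 × 2.6 = 0.494
Other: 0.81 (unchanged)
New clearance relative to baseline: 0.494 + 0.81 = 1.304.
To maintain the same steady-state level, dose must scale with clearance: new dose = 5 × 1.304 = 6.52 mg.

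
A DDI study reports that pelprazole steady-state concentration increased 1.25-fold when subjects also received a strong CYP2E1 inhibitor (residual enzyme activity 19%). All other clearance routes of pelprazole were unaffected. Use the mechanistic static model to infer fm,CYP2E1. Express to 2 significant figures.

0.25

Write x for the fraction cleared via CYP2E1. The observed steady-state concentration change means clearance fell to 1/1.25 = 0.8 of baseline.
Only the CYP2E1 route changed, so 0.8 = x·0.19 + (1 − x), giving x = 0.25.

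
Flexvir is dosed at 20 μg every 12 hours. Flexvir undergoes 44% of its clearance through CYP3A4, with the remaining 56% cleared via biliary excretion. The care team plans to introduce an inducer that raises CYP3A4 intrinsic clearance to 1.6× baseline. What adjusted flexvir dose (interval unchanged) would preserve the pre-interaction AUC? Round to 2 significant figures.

The CYP3A4 pathway (44% of clearance) increases to 1.6× activity: 0.44 × 1.6 = 0.704.
The remaining 56% of clearance is unaffected.
Relative clearance = 0.704 + 0.56 = 1.264.
To maintain the same steady-state level, dose must scale with clearance: new dose = 20 × 1.264 = 25 μg.

25 μg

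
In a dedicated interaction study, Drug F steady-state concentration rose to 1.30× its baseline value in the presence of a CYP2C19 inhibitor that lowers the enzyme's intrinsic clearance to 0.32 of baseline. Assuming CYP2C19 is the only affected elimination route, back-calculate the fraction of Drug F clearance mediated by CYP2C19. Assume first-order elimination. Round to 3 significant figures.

0.339

Let fm be the CYP2C19 fraction. New clearance relative to baseline = fm × 0.32 + (1 − fm).
Steady-state concentration ratio = 1 / (new CL fraction), so new CL fraction = 1 / 1.30 = 0.7692.
fm × 0.32 + 1 − fm = 0.7692  ⇒  fm × (0.32 − 1) = −0.2308  ⇒  fm = 0.339.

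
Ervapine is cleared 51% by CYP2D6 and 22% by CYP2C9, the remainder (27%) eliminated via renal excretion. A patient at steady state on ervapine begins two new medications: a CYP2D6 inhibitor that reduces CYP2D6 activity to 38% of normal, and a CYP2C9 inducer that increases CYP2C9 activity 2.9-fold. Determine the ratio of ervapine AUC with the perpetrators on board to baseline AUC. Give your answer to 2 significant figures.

The CYP2D6 pathway (51% of clearance) is reduced to 0.38× activity: 0.51 × 0.38 = 0.1938.
The CYP2C9 pathway (22% of clearance) increases to 2.9× activity: 0.22 × 2.9 = 0.638.
Non-CYP routes (27%) are unchanged.
New clearance relative to baseline: 0.1938 + 0.638 + 0.27 = 1.1018.
Because AUC varies inversely with clearance, the combined effect is 1 / 1.1018 = 0.91.

0.91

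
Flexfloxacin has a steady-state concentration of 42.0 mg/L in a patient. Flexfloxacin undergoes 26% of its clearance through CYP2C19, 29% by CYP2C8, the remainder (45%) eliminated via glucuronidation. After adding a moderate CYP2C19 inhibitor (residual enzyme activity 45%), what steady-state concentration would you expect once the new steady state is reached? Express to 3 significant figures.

CYP2C19: 0.26 × 0.45 = 0.117
CYP2C8: 0.29 (unchanged)
Other: 0.45 (unchanged)
Relative clearance = 0.117 + 0.29 + 0.45 = 0.857.
With dosing unchanged, steady-state concentration scales as 1/CL: 42.0 / 0.857 = 49.0 mg/L.

49.0 mg/L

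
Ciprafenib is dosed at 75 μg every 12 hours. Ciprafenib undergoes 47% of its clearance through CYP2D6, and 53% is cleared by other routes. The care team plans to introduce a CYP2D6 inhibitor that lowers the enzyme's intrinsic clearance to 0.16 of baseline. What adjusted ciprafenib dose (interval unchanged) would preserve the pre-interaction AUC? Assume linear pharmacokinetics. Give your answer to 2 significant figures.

The CYP2D6 pathway (47% of clearance) is reduced to 0.16× activity: 0.47 × 0.16 = 0.0752.
The remaining 53% of clearance is unaffected.
CL_new/CL_old = 0.0752 + 0.53 = 0.6052.
To maintain the same steady-state level, dose must scale with clearance: new dose = 75 × 0.6052 = 45 μg.

45 μg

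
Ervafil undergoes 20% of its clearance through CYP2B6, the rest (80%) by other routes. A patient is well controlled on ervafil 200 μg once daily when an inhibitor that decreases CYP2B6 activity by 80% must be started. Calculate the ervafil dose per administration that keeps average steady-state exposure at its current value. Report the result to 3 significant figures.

168 μg

The CYP2B6 pathway (20% of clearance) is reduced to 0.2× activity: 0.2 × 0.2 = 0.04.
The remaining 80% of clearance is unaffected.
New clearance relative to baseline: 0.04 + 0.8 = 0.84.
Css,avg = (dose rate)/CL, so holding Css fixed requires dose ∝ CL: 200 × 0.84 = 168 μg.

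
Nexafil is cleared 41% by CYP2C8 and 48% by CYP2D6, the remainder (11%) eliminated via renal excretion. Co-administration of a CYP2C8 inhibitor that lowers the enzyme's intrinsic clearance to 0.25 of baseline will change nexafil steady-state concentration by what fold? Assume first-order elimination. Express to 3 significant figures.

1.44

The CYP2C8 pathway (41% of clearance) falls to 0.25× activity: 0.41 × 0.25 = 0.1025.
CYP2D6 (48%) and the residual 11% are unaffected.
Relative clearance = 0.1025 + 0.48 + 0.11 = 0.6925.
Steady-state concentration is inversely proportional to clearance, so the fold-change is 1 / 0.6925 = 1.44.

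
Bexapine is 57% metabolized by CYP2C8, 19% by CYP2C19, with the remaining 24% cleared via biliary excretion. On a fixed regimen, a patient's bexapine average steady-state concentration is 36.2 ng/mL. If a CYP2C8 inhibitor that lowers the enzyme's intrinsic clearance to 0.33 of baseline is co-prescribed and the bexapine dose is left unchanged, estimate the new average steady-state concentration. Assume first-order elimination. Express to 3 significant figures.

58.6 ng/mL

The CYP2C8 pathway (57% of clearance) falls to 0.33× activity: 0.57 × 0.33 = 0.1881.
CYP2C19 (19%) and the residual 24% are unaffected.
Relative clearance = 0.1881 + 0.19 + 0.24 = 0.6181.
New average steady-state concentration = baseline ÷ relative clearance = 36.2 / 0.6181 = 58.6 ng/mL.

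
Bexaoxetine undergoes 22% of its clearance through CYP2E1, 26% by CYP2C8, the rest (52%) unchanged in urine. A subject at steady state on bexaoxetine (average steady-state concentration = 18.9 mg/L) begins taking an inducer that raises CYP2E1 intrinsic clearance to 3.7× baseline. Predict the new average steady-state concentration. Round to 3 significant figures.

11.9 mg/L

The CYP2E1 pathway (22% of clearance) increases to 3.7× activity: 0.22 × 3.7 = 0.814.
CYP2C8 (26%) and the residual 52% are unaffected.
CL_new/CL_old = 0.814 + 0.26 + 0.52 = 1.594.
Average steady-state concentration ∝ 1/CL, so new value = 18.9 / 1.594 = 11.9 mg/L.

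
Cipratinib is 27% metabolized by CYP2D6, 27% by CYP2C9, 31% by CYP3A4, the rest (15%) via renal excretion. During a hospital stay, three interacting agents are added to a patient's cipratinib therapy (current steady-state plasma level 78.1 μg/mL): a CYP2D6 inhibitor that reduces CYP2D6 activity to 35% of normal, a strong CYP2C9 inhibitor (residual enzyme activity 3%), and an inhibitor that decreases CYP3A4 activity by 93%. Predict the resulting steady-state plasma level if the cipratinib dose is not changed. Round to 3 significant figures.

285 μg/mL

The CYP2D6 pathway (27% of clearance) falls to 0.35× activity: 0.27 × 0.35 = 0.0945.
The CYP2C9 pathway (27% of clearance) falls to 0.03× activity: 0.27 × 0.03 = 0.0081.
The CYP3A4 pathway (31% of clearance) falls to 0.07× activity: 0.31 × 0.07 = 0.0217.
Non-CYP routes (15%) are unchanged.
CL_new/CL_old = 0.0945 + 0.0081 + 0.0217 + 0.15 = 0.2743.
New steady-state plasma level = 78.1 / 0.2743 = 285 μg/mL (concentration scales inversely with clearance).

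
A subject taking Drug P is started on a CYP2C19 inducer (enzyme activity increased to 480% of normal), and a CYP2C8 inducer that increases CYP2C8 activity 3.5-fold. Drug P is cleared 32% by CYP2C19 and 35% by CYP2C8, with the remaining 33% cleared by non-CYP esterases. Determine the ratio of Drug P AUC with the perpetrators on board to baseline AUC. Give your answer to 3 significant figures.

The CYP2C19 pathway (32% of clearance) is boosted to 4.8× activity: 0.32 × 4.8 = 1.536.
The CYP2C8 pathway (35% of clearance) rises to 3.5× activity: 0.35 × 3.5 = 1.225.
The remaining 33% of clearance is unaffected.
CL_new/CL_old = 1.536 + 1.225 + 0.33 = 3.091.
Because AUC varies inversely with clearance, the combined effect is 1 / 3.091 = 0.324.

0.324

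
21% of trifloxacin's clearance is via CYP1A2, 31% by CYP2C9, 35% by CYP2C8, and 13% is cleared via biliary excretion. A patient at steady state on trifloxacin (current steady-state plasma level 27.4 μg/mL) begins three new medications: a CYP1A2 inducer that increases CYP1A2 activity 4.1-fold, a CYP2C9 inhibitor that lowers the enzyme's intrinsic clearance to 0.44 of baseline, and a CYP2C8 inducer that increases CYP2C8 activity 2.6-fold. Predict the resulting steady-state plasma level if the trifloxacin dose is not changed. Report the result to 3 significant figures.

The CYP1A2 pathway (21% of clearance) is boosted to 4.1× activity: 0.21 × 4.1 = 0.861.
The CYP2C9 pathway (31% of clearance) is reduced to 0.44× activity: 0.31 × 0.44 = 0.1364.
The CYP2C8 pathway (35% of clearance) is boosted to 2.6× activity: 0.35 × 2.6 = 0.91.
The remaining 13% of clearance is unaffected.
CL_new/CL_old = 0.861 + 0.1364 + 0.91 + 0.13 = 2.0374.
Dividing the baseline by the relative clearance: 27.4 / 2.0374 = 13.4 μg/mL.

13.4 μg/mL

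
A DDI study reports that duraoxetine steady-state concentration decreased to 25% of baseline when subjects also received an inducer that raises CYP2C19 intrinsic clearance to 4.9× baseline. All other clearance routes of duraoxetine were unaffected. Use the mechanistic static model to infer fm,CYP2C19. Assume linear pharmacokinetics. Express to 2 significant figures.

Call the CYP2C19 fraction fm. After the interaction, CL_new/CL_old = fm × 4.9 + (1 − fm).
Steady-state concentration ratio = 1 / (new CL fraction), so new CL fraction = 1 / 0.250 = 4.
fm × 4.9 + 1 − fm = 4  ⇒  fm × (4.9 − 1) = 3  ⇒  fm = 0.77.

0.77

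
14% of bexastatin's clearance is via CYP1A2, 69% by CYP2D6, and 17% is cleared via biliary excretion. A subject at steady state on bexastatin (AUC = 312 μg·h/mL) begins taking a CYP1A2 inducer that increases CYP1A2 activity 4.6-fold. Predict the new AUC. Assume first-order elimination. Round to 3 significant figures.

CYP1A2: 0.14 × 4.6 = 0.644
CYP2D6: 0.69 (unchanged)
Other: 0.17 (unchanged)
CL_new/CL_old = 0.644 + 0.69 + 0.17 = 1.504.
AUC ∝ 1/CL, so new value = 312 / 1.504 = 207 μg·h/mL.

207 μg·h/mL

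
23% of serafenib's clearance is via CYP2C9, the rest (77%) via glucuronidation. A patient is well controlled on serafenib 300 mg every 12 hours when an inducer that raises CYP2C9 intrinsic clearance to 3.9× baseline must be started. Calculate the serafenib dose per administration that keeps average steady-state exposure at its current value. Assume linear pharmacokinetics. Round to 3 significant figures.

CYP2C9: 0.23 × 3.9 = 0.897
Other: 0.77 (unchanged)
New clearance relative to baseline: 0.897 + 0.77 = 1.667.
Css,avg = (dose rate)/CL, so holding Css fixed requires dose ∝ CL: 300 × 1.667 = 500 mg.

500 mg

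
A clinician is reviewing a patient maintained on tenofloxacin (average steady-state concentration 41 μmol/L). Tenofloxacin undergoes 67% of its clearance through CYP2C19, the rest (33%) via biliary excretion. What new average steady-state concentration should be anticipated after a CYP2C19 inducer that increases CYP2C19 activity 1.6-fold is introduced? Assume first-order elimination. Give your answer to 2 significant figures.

29 μmol/L

The CYP2C19 pathway (67% of clearance) rises to 1.6× activity: 0.67 × 1.6 = 1.072.
The remaining 33% of clearance is unaffected.
New clearance relative to baseline: 1.072 + 0.33 = 1.402.
Average steady-state concentration ∝ 1/CL, so new value = 41 / 1.402 = 29 μmol/L.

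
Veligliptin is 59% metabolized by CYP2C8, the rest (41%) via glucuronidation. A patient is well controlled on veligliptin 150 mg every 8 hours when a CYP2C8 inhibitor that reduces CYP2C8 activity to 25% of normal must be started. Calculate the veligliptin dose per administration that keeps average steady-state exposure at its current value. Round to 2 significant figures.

The CYP2C8 pathway (59% of clearance) drops to 0.25× activity: 0.59 × 0.25 = 0.1475.
Non-CYP routes (41%) are unchanged.
CL_new/CL_old = 0.1475 + 0.41 = 0.5575.
Css,avg = (dose rate)/CL, so holding Css fixed requires dose ∝ CL: 150 × 0.5575 = 84 mg.

84 mg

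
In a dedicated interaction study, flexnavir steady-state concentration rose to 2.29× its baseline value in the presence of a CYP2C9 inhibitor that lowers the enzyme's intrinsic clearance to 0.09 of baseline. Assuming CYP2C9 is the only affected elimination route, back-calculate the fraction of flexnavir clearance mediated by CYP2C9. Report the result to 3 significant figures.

CL'/CL = 1 / 2.29 = 0.4367
0.09·fm + (1 − fm) = 0.4367
fm = (0.4367 − 1) / (0.09 − 1) = 0.619

0.619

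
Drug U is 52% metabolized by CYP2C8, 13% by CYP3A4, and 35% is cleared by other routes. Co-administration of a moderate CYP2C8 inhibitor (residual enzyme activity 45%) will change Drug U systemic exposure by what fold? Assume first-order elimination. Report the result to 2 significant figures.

CYP2C8: 0.52 × 0.45 = 0.234
CYP3A4: 0.13 (unchanged)
Other: 0.35 (unchanged)
Relative clearance = 0.234 + 0.13 + 0.35 = 0.714.
Since systemic exposure ∝ 1/CL, the ratio is 1 / 0.714 = 1.4.

1.4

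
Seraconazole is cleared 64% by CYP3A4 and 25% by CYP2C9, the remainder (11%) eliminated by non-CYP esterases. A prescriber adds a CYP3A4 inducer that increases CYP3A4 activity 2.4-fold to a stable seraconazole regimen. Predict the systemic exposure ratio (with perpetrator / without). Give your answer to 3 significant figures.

The CYP3A4 pathway (64% of clearance) rises to 2.4× activity: 0.64 × 2.4 = 1.536.
CYP2C9 (25%) and the residual 11% are unaffected.
Relative clearance = 1.536 + 0.25 + 0.11 = 1.896.
Systemic exposure is inversely proportional to clearance, so the fold-change is 1 / 1.896 = 0.527.

0.527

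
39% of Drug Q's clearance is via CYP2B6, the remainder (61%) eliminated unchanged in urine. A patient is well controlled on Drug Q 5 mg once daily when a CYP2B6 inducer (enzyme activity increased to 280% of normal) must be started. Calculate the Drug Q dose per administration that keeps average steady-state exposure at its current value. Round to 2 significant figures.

The CYP2B6 pathway (39% of clearance) increases to 2.8× activity: 0.39 × 2.8 = 1.092.
The remaining 61% of clearance is unaffected.
New clearance relative to baseline: 1.092 + 0.61 = 1.702.
Exposure is unchanged when dose changes in proportion to clearance. New dose = 5 mg × 1.702 = 8.5 mg.

8.5 mg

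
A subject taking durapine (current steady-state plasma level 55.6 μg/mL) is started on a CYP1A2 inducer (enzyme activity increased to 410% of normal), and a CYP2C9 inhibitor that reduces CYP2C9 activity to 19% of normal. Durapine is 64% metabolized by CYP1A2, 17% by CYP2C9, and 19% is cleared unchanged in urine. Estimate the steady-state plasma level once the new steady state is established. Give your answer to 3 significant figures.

CYP1A2: 0.64 × 4.1 = 2.624
CYP2C9: 0.17 × 0.19 = 0.0323
Other: 0.19 (unchanged)
Relative clearance = 2.624 + 0.0323 + 0.19 = 2.8463.
New steady-state plasma level = 55.6 / 2.8463 = 19.5 μg/mL (concentration scales inversely with clearance).

19.5 μg/mL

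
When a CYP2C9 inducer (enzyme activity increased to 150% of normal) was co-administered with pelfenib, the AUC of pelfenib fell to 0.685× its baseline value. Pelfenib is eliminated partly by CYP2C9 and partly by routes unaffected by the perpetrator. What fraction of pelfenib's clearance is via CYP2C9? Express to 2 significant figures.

Let fm be the CYP2C9 fraction. New clearance relative to baseline = fm × 1.5 + (1 − fm).
AUC ratio = 1 / (new CL fraction), so new CL fraction = 1 / 0.685 = 1.46.
fm × 1.5 + 1 − fm = 1.46  ⇒  fm × (1.5 − 1) = 0.4599  ⇒  fm = 0.92.

0.92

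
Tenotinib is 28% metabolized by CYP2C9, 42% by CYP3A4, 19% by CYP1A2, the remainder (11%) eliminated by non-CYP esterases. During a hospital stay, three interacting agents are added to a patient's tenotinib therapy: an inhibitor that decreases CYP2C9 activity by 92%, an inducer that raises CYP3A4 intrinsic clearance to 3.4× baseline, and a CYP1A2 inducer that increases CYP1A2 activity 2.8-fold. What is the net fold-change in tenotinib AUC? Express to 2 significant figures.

0.48

CYP2C9: 0.28 × 0.08 = 0.0224
CYP3A4: 0.42 × 3.4 = 1.428
CYP1A2: 0.19 × 2.8 = 0.532
Other: 0.11 (unchanged)
Relative clearance = 0.0224 + 1.428 + 0.532 + 0.11 = 2.0924.
Net AUC ratio = 1 / 2.0924 = 0.48.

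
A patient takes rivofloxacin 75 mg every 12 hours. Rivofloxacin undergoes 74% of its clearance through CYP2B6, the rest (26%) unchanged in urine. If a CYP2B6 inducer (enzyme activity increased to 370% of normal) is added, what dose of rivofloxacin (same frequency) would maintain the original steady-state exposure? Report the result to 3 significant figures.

CYP2B6: 0.74 × 3.7 = 2.738
Other: 0.26 (unchanged)
New clearance relative to baseline: 2.738 + 0.26 = 2.998.
Exposure is unchanged when dose changes in proportion to clearance. New dose = 75 mg × 2.998 = 225 mg.

225 mg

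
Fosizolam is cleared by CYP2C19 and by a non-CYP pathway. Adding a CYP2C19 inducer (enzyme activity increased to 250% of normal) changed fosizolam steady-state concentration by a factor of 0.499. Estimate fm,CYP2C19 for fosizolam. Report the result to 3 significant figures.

Write x for the fraction cleared via CYP2C19. The observed steady-state concentration change means clearance rose to 1/0.499 = 2.004 of baseline.
Only the CYP2C19 route changed, so 2.004 = x·2.5 + (1 − x), giving x = 0.669.

0.669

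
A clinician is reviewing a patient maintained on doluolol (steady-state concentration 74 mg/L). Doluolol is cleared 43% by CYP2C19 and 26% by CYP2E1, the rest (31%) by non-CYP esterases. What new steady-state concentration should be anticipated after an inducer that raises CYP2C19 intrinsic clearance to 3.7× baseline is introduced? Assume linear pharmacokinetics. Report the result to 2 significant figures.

34 mg/L

The CYP2C19 pathway (43% of clearance) rises to 3.7× activity: 0.43 × 3.7 = 1.591.
CYP2E1 (26%) and the residual 31% are unaffected.
Relative clearance = 1.591 + 0.26 + 0.31 = 2.161.
With dosing unchanged, steady-state concentration scales as 1/CL: 74 / 2.161 = 34 mg/L.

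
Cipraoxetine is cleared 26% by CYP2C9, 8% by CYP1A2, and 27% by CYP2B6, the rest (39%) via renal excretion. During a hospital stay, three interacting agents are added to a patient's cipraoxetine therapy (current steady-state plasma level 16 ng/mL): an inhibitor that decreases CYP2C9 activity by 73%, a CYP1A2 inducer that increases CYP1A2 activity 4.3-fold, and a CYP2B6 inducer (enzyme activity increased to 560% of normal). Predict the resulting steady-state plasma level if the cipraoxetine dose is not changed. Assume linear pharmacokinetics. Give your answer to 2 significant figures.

6.9 ng/mL

The CYP2C9 pathway (26% of clearance) is reduced to 0.27× activity: 0.26 × 0.27 = 0.0702.
The CYP1A2 pathway (8% of clearance) is boosted to 4.3× activity: 0.08 × 4.3 = 0.344.
The CYP2B6 pathway (27% of clearance) increases to 5.6× activity: 0.27 × 5.6 = 1.512.
Non-CYP routes (39%) are unchanged.
CL_new/CL_old = 0.0702 + 0.344 + 1.512 + 0.39 = 2.3162.
New steady-state plasma level = 16 / 2.3162 = 6.9 ng/mL (concentration scales inversely with clearance).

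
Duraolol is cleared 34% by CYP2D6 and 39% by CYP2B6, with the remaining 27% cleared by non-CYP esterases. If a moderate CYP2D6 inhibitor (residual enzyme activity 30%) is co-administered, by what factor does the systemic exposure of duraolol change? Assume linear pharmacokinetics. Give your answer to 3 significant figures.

The CYP2D6 pathway (34% of clearance) drops to 0.3× activity: 0.34 × 0.3 = 0.102.
CYP2B6 (39%) and the residual 27% are unaffected.
New clearance relative to baseline: 0.102 + 0.39 + 0.27 = 0.762.
Systemic exposure ratio = CL_old/CL_new = 1 / 0.762 = 1.31.

1.31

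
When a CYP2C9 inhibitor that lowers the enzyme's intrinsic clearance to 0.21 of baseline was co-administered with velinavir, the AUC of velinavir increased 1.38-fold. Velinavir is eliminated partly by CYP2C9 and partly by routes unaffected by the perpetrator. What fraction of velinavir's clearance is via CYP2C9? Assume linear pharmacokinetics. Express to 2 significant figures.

CL'/CL = 1 / 1.38 = 0.7246
0.21·fm + (1 − fm) = 0.7246
fm = (0.7246 − 1) / (0.21 − 1) = 0.35

0.35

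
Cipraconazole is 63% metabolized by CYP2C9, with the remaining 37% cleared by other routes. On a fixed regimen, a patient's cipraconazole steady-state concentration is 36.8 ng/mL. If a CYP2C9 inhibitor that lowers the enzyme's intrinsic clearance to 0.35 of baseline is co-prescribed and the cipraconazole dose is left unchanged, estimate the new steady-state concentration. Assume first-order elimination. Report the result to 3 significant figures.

62.3 ng/mL

The CYP2C9 pathway (63% of clearance) drops to 0.35× activity: 0.63 × 0.35 = 0.2205.
Non-CYP routes (37%) are unchanged.
New clearance relative to baseline: 0.2205 + 0.37 = 0.5905.
New steady-state concentration = baseline ÷ relative clearance = 36.8 / 0.5905 = 62.3 ng/mL.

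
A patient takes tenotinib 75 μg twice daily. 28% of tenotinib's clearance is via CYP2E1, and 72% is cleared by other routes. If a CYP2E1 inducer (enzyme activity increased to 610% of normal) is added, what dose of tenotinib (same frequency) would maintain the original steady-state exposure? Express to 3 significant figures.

182 μg

The CYP2E1 pathway (28% of clearance) rises to 6.1× activity: 0.28 × 6.1 = 1.708.
Non-CYP routes (72%) are unchanged.
Relative clearance = 1.708 + 0.72 = 2.428.
Css,avg = (dose rate)/CL, so holding Css fixed requires dose ∝ CL: 75 × 2.428 = 182 μg.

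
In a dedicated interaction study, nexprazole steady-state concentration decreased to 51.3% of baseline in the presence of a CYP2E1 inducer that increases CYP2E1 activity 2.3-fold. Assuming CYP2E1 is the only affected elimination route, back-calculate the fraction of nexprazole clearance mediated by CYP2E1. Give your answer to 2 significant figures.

0.73

Write x for the fraction cleared via CYP2E1. The observed steady-state concentration change means clearance rose to 1/0.513 = 1.949 of baseline.
Only the CYP2E1 route changed, so 1.949 = x·2.3 + (1 − x), giving x = 0.73.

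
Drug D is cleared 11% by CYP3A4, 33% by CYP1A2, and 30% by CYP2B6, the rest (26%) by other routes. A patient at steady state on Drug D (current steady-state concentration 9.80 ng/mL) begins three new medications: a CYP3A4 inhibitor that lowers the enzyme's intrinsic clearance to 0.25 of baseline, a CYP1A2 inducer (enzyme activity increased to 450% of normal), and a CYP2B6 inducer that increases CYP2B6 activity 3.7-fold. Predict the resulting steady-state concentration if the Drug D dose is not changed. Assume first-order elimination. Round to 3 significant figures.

The CYP3A4 pathway (11% of clearance) drops to 0.25× activity: 0.11 × 0.25 = 0.0275.
The CYP1A2 pathway (33% of clearance) increases to 4.5× activity: 0.33 × 4.5 = 1.485.
The CYP2B6 pathway (30% of clearance) rises to 3.7× activity: 0.3 × 3.7 = 1.11.
The remaining 26% of clearance is unaffected.
New clearance relative to baseline: 0.0275 + 1.485 + 1.11 + 0.26 = 2.8825.
New steady-state concentration = 9.80 / 2.8825 = 3.40 ng/mL (concentration scales inversely with clearance).

3.40 ng/mL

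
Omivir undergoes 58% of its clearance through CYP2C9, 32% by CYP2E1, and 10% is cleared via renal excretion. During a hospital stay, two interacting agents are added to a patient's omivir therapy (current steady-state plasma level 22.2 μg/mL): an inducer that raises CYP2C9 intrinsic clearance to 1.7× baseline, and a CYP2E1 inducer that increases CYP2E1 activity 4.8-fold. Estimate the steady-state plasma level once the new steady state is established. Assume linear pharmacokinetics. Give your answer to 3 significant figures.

8.47 μg/mL

The CYP2C9 pathway (58% of clearance) rises to 1.7× activity: 0.58 × 1.7 = 0.986.
The CYP2E1 pathway (32% of clearance) increases to 4.8× activity: 0.32 × 4.8 = 1.536.
The remaining 10% of clearance is unaffected.
New clearance relative to baseline: 0.986 + 1.536 + 0.1 = 2.622.
Dividing the baseline by the relative clearance: 22.2 / 2.622 = 8.47 μg/mL.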